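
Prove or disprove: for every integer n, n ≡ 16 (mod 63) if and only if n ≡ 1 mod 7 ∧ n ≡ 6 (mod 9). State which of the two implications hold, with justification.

(⟹) This fails: n = 16 gives 16 ≡ 16 (mod 63) but 16 ≡ 2 (mod 7), so the conjunction on the right does not hold.

(⟸) This fails: n = 15 satisfies both congruences on the right (15 ≡ 1 mod 7 and 15 ≡ 6 mod 9) yet 15 ≡ 15 (mod 63), not 16.

Both directions fail.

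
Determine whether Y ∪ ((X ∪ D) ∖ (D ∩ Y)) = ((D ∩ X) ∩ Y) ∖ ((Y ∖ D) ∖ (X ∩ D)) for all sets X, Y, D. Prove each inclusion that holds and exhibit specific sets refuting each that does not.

Only the reverse inclusion holds.

(⟹) This inclusion fails. Take X = {1}, Y = ∅, D = ∅; then 1 ∈ Y ∪ ((X ∪ D) ∖ (D ∩ Y)) but 1 ∉ ((D ∩ X) ∩ Y) ∖ ((Y ∖ D) ∖ (X ∩ D)).

(⟸) Let x ∈ ((D ∩ X) ∩ Y) ∖ ((Y ∖ D) ∖ (X ∩ D)). Then x ∈ X ∩ Y ∩ D, from which x ∈ Y ∪ ((X ∪ D) ∖ (D ∩ Y)).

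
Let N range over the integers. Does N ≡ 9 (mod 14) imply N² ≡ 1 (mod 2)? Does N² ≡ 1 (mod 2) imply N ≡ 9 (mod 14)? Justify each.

(⇒) holds; (⇐) fails.

(⟹) Suppose N ≡ 9 (mod 14). Then N² ≡ 9² = 81 (mod 14), and since 2 ∣ 14, also N² ≡ 1 (mod 2).

(⟸) This fails: take N = 1. Then 1² = 1 ≡ 1 (mod 2), yet 1 ≡ 1 (mod 14), not 9.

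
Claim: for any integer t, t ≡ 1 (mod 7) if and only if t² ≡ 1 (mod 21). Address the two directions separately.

(→) This fails: take t = 15. Then 15 ≡ 1 (mod 7), but 15² = 225 ≡ 15 (mod 21), not 1.

(←) This fails: take t = 13. Then 13² = 169 ≡ 1 (mod 21), yet 13 ≡ 6 (mod 7), not 1.

Both directions fail.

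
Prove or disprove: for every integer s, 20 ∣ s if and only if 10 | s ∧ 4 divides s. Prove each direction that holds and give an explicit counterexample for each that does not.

Equivalent; both directions hold.

(⇒) If 20 ∣ s, write s = 20q. Since 20 = 2·10, s = 10·(2q), so 10 ∣ s; and since 20 = 5·4, s = 4·(5q), so 4 ∣ s.

(⇐) Suppose 10 ∣ s and 4 ∣ s. Any common multiple of 10 and 4 is a multiple of their lcm; here lcm(10, 4) = 10·4/gcd(10, 4) = 40/2 = 20, so 20 ∣ s.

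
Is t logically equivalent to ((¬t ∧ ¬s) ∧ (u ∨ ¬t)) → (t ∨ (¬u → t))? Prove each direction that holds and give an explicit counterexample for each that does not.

Only the forward implication holds.

(⟹) Assume the antecedent. If s is true, the consequent reduces to true regardless of the other variables. If s is false, the antecedent forces (s = F, t = T, u = F) or (s = F, t = T, u = T), and the consequent holds there. Either way the consequent holds.

(⟸) This fails. Under s = T, t = F, u = F, the left side is false but the right side is true.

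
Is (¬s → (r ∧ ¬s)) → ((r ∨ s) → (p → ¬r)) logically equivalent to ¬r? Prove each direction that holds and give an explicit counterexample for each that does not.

Forward direction. This fails. Under s = F, r = T, p = F, the left side is true but the right side is false.

Converse. Assume the antecedent. If s is true, the antecedent forces (s = T, r = F, p = F) or (s = T, r = F, p = T), and the consequent holds there. If s is false, the antecedent forces (s = F, r = F, p = F) or (s = F, r = F, p = T), and the consequent holds there. Either way the consequent holds.

Only the reverse direction holds.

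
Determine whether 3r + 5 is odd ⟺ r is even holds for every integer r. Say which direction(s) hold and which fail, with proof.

(⇒) Suppose 3r + 5 is odd. Since 3 is odd, 3r and r have the same parity, so 3r + 5 ≡ r + 5 (mod 2). As 5 is odd, 3r + 5 is odd exactly when r is even. Thus r is even.

(⇐) Conversely, suppose r is even; write r = 2j. Then 3r + 5 = 3·(2j) + 5 = 2·3j + 5, which is odd.

Both directions hold.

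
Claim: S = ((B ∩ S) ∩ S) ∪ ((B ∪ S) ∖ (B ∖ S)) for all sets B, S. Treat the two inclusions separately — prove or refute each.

The two sets are equal.

(⊆) Let x ∈ S. Then either x ∈ S and x ∉ B; or x ∈ B ∩ S. In each case x ∈ ((B ∩ S) ∩ S) ∪ ((B ∪ S) ∖ (B ∖ S)), so S ⊆ ((B ∩ S) ∩ S) ∪ ((B ∪ S) ∖ (B ∖ S)).

(⊇) Let x ∈ ((B ∩ S) ∩ S) ∪ ((B ∪ S) ∖ (B ∖ S)). Then either x ∈ S and x ∉ B; or x ∈ B ∩ S. In each case x ∈ S, so ((B ∩ S) ∩ S) ∪ ((B ∪ S) ∖ (B ∖ S)) ⊆ S.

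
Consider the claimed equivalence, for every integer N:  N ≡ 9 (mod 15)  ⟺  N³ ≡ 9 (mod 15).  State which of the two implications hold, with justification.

(⇒) Suppose N ≡ 9 (mod 15). Write N = 15j + 9. Then (15j + 9)³ = 3375j³ + 6075j² + 3645j + 729 = 15(225j³ + 405j² + 243j + 48) + 9, so N³ ≡ 9 (mod 15).

(⇐) Conversely, suppose N³ ≡ 9 (mod 15). The only residue r in {0, …, 14} with r³ ≡ 9 (mod 15) is r = 9, so N ≡ 9 (mod 15).

Both implications hold.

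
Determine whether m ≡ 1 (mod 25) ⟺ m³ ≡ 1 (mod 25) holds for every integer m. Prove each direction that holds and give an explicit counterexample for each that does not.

Both directions hold; the statement is true.

(←) Suppose m³ ≡ 1 (mod 25). The only residue r in {0, …, 24} with r³ ≡ 1 (mod 25) is r = 1, so m ≡ 1 (mod 25).

(→) Suppose m ≡ 1 (mod 25). Write m = 25j + 1. Then (25j + 1)³ = 15625j³ + 1875j² + 75j + 1 = 25(625j³ + 75j² + 3j) + 1, so m³ ≡ 1 (mod 25).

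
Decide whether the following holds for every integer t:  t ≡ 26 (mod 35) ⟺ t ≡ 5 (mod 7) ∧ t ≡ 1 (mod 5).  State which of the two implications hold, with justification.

(←) If t ≡ 5 (mod 7) and t ≡ 1 (mod 5), then by the Chinese remainder theorem t ≡ 26 (mod 35). This is exactly t ≡ 26 (mod 35).

(→) Suppose t ≡ 26 (mod 35); write t = 35j + 26. Since 7 ∣ 35, reducing mod 7 gives t ≡ 26 ≡ 5 (mod 7); since 5 ∣ 35, reducing mod 5 gives t ≡ 26 ≡ 1 (mod 5).

Both directions hold; the statement is true.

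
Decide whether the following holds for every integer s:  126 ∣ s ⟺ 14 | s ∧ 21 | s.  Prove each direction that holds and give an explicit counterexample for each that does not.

Only the forward direction holds.

(←) This fails: take s = 42. Both 14 ∣ 42 and 21 ∣ 42, yet 42 is not a multiple of 126 (since 42 = 0·126 + 42), so 126 ∤ 42.

(→) If 126 ∣ s, write s = 126q. Since 126 = 9·14, s = 14·(9q), so 14 ∣ s; and since 126 = 6·21, s = 21·(6q), so 21 ∣ s.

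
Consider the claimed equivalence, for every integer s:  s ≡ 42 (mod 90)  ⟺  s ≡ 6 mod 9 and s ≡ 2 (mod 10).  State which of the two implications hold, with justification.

[⇒] Suppose s ≡ 42 (mod 90); write s = 90j + 42. Since 9 ∣ 90, reducing mod 9 gives s ≡ 42 ≡ 6 (mod 9); since 10 ∣ 90, reducing mod 10 gives s ≡ 42 ≡ 2 (mod 10).

[⇐] Conversely, if s ≡ 6 (mod 9) and s ≡ 2 (mod 10), then by the Chinese remainder theorem s ≡ 42 (mod 90). This is exactly s ≡ 42 (mod 90).

Both directions hold; the statement is true.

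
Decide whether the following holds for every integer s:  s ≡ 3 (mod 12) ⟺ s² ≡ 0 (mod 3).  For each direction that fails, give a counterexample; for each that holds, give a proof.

(⇒) Suppose s ≡ 3 (mod 12). Then s² ≡ 3² = 9 (mod 12), and since 3 ∣ 12, also s² ≡ 0 (mod 3).

(⇐) This fails: take s = 0. Then 0² = 0 ≡ 0 (mod 3), yet 0 ≡ 0 (mod 12), not 3.

Only the forward direction holds.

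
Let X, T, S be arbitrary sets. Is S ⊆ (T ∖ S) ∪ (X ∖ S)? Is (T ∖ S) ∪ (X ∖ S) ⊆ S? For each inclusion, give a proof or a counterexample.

(⊆) fails and (⊇) fails.

(⊆) This inclusion fails. Take X = ∅, T = ∅, S = {1}; then 1 ∈ S but 1 ∉ (T ∖ S) ∪ (X ∖ S).

(⊇) This inclusion fails. Take X = {1}, T = ∅, S = ∅; then 1 ∈ (T ∖ S) ∪ (X ∖ S) but 1 ∉ S.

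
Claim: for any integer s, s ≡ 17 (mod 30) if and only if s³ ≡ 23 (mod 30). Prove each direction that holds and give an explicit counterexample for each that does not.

Both directions hold; the statement is true.

[⇐] Suppose s³ ≡ 23 (mod 30). The only residue r in {0, …, 29} with r³ ≡ 23 (mod 30) is r = 17, so s ≡ 17 (mod 30).

[⇒] Suppose s ≡ 17 (mod 30). Write s = 30j + 17. Then (30j + 17)³ = 27000j³ + 45900j² + 26010j + 4913 = 30(900j³ + 1530j² + 867j + 163) + 23, so s³ ≡ 23 (mod 30).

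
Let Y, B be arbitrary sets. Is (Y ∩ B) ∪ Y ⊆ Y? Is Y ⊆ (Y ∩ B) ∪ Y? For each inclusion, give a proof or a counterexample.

(⟹) Let x ∈ (Y ∩ B) ∪ Y. Then either x ∈ Y and x ∉ B; or x ∈ Y ∩ B. In each case x ∈ Y, so (Y ∩ B) ∪ Y ⊆ Y.

(⟸) Let x ∈ Y. Then either x ∈ Y and x ∉ B; or x ∈ Y ∩ B. In each case x ∈ (Y ∩ B) ∪ Y, so Y ⊆ (Y ∩ B) ∪ Y.

Both inclusions hold; the sets are equal.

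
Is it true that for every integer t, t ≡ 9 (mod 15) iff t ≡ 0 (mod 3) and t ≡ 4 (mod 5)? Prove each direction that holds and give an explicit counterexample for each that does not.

Converse. If t ≡ 0 (mod 3) and t ≡ 4 (mod 5), then by the Chinese remainder theorem t ≡ 9 (mod 15). This is exactly t ≡ 9 (mod 15).

Forward direction. Suppose t ≡ 9 (mod 15); write t = 15j + 9. Since 3 ∣ 15, reducing mod 3 gives t ≡ 9 ≡ 0 (mod 3); since 5 ∣ 15, reducing mod 5 gives t ≡ 9 ≡ 4 (mod 5).

Both implications hold.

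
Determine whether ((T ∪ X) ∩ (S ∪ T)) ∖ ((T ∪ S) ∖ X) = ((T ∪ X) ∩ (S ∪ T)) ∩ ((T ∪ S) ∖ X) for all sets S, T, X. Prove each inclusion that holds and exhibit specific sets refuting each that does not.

Both inclusions fail.

Forward inclusion. This inclusion fails. Take S = {1}, T = ∅, X = {1}; then 1 ∈ ((T ∪ X) ∩ (S ∪ T)) ∖ ((T ∪ S) ∖ X) but 1 ∉ ((T ∪ X) ∩ (S ∪ T)) ∩ ((T ∪ S) ∖ X).

Reverse inclusion. This inclusion fails. Take S = ∅, T = {1}, X = ∅; then 1 ∈ ((T ∪ X) ∩ (S ∪ T)) ∩ ((T ∪ S) ∖ X) but 1 ∉ ((T ∪ X) ∩ (S ∪ T)) ∖ ((T ∪ S) ∖ X).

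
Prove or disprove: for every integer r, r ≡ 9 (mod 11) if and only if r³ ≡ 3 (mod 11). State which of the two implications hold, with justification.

Equivalent; both directions hold.

[⇐] For the converse, argue contrapositively. If r ≢ 9 (mod 11), then r is congruent to one of 0, 1, 2, 3, 4, 5, 6, 7, 8, 10 modulo 11, and these give r³ ≡ 0, 1, 8, 5, 9, 4, 7, 2, 6, 10 respectively — never 3.

[⇒] Suppose r ≡ 9 (mod 11). Write r = 11j + 9. Then (11j + 9)³ = 1331j³ + 3267j² + 2673j + 729 = 11(121j³ + 297j² + 243j + 66) + 3, so r³ ≡ 3 (mod 11).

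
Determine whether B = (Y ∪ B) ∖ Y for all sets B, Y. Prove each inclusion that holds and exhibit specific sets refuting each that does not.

(⊆) This inclusion fails. Take B = {1}, Y = {1}; then 1 ∈ B but 1 ∉ (Y ∪ B) ∖ Y.

(⊇) Let x ∈ (Y ∪ B) ∖ Y. Then x ∈ B and x ∉ Y, from which x ∈ B.

The sets are not equal: only the reverse inclusion holds.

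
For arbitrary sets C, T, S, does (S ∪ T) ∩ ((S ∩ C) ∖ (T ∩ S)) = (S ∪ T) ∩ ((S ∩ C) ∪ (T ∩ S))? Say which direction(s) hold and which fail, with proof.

(⊇) This inclusion fails. Take C = ∅, T = {1}, S = {1}; then 1 ∈ (S ∪ T) ∩ ((S ∩ C) ∪ (T ∩ S)) but 1 ∉ (S ∪ T) ∩ ((S ∩ C) ∖ (T ∩ S)).

(⊆) Let x ∈ (S ∪ T) ∩ ((S ∩ C) ∖ (T ∩ S)). Then x ∈ C ∩ S and x ∉ T, from which x ∈ (S ∪ T) ∩ ((S ∩ C) ∪ (T ∩ S)).

The sets are not equal: only the forward inclusion holds.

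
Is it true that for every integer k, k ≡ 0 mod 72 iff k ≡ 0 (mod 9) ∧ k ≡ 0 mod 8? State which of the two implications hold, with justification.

The biconditional holds.

(⇒) Suppose k ≡ 0 (mod 72); write k = 72j + 0. Since 9 ∣ 72, reducing mod 9 gives k ≡ 0 (mod 9); since 8 ∣ 72, reducing mod 8 gives k ≡ 0 (mod 8).

(⇐) Conversely, if k ≡ 0 (mod 9) and k ≡ 0 (mod 8), then by the Chinese remainder theorem k ≡ 0 (mod 72). This is exactly k ≡ 0 (mod 72).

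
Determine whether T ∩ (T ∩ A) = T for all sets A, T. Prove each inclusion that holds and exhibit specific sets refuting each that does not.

(⟸) This inclusion fails. Take A = ∅, T = {1}; then 1 ∈ T but 1 ∉ T ∩ (T ∩ A).

(⟹) Let x ∈ T ∩ (T ∩ A). Then x ∈ A ∩ T, from which x ∈ T.

(⊆) holds; (⊇) fails.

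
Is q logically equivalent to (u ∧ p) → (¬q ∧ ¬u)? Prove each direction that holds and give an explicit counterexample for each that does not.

(→) This fails. Under q = T, p = T, u = T, the left side is true but the right side is false.

(←) This fails. Under q = F, p = F, u = F, the left side is false but the right side is true.

Neither direction holds.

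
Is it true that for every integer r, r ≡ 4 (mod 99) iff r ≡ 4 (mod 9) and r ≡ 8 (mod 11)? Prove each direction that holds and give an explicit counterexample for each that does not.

(→) This fails: r = 4 gives 4 ≡ 4 (mod 99) but 4 ≡ 4 (mod 11), so the conjunction on the right does not hold.

(←) This fails: r = 85 satisfies both congruences on the right (85 ≡ 4 mod 9 and 85 ≡ 8 mod 11) yet 85 ≡ 85 (mod 99), not 4.

Neither implication holds.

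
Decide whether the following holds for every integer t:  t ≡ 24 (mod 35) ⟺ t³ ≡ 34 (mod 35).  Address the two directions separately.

Not equivalent: only (⇒) holds.

(⟹) Suppose t ≡ 24 (mod 35). Write t = 35j + 24. Then (35j + 24)³ = 42875j³ + 88200j² + 60480j + 13824 = 35(1225j³ + 2520j² + 1728j + 394) + 34, so t³ ≡ 34 (mod 35).

(⟸) This fails: take t = 19. Then 19³ = 6859 ≡ 34 (mod 35), yet 19 ≡ 19 (mod 35), not 24.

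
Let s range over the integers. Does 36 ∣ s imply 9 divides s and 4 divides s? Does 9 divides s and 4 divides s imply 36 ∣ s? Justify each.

(→) If 36 ∣ s, write s = 36q. Since 36 = 4·9, s = 9·(4q), so 9 ∣ s; and since 36 = 9·4, s = 4·(9q), so 4 ∣ s.

(←) Suppose 9 ∣ s and 4 ∣ s. Any common multiple of 9 and 4 is a multiple of their lcm; here gcd(9, 4) = 1, so lcm(9, 4) = 9·4 = 36, so 36 ∣ s.

The biconditional holds.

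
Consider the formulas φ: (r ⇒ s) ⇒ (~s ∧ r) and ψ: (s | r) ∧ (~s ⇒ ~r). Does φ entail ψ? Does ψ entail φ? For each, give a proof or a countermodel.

(⇒) This fails. Under s = F, r = T, the left side is true but the right side is false.

(⇐) This fails. Under s = T, r = F, the left side is false but the right side is true.

Both directions fail.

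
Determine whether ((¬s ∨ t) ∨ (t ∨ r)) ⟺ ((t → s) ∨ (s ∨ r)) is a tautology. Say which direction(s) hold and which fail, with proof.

(⇒) This fails. Under t = T, r = F, s = F, the left side is true but the right side is false.

(⇐) This fails. Under t = F, r = F, s = T, the left side is false but the right side is true.

(⇒) fails and (⇐) fails.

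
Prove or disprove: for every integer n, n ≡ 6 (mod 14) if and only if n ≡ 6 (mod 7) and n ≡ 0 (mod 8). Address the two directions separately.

(⇒) This fails: n = 34 gives 34 ≡ 6 (mod 14) but 34 ≡ 2 (mod 8), so the conjunction on the right does not hold.

(⇐) Conversely, if n ≡ 6 (mod 7) and n ≡ 0 (mod 8), then by the Chinese remainder theorem n ≡ 48 (mod 56). Since 48 ≡ 6 (mod 14) and 14 ∣ 56, we get n ≡ 6 (mod 14).

The forward direction fails; the converse holds.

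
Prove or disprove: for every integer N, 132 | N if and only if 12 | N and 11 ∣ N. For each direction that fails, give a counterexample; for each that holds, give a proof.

(⟹) If 132 ∣ N, write N = 132q. Since 132 = 11·12, N = 12·(11q), so 12 ∣ N; and since 132 = 12·11, N = 11·(12q), so 11 ∣ N.

(⟸) Suppose 12 ∣ N and 11 ∣ N. Any common multiple of 12 and 11 is a multiple of their lcm; here gcd(12, 11) = 1, so lcm(12, 11) = 12·11 = 132, so 132 ∣ N.

Both directions hold.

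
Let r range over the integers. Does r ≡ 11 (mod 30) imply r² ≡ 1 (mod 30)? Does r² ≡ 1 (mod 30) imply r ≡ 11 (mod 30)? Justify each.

Only the forward implication holds.

(⇒) Suppose r ≡ 11 (mod 30). Write r = 30j + 11. Then (30j + 11)² = 900j² + 660j + 121 = 30(30j² + 22j + 4) + 1, so r² ≡ 1 (mod 30).

(⇐) This fails: take r = 1. Then 1² = 1 ≡ 1 (mod 30), yet 1 ≡ 1 (mod 30), not 11.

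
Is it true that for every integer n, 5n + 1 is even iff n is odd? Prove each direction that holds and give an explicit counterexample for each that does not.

Both directions hold.

(⟸) Suppose n is odd; write n = 2j + 1. Then 5n + 1 = 5·(2j + 1) + 1 = 2·5j + 6, which is even.

(⟹) Suppose 5n + 1 is even. Since 5 is odd, 5n and n have the same parity, so 5n + 1 ≡ n + 1 (mod 2). As 1 is odd, 5n + 1 is even exactly when n is odd. Thus n is odd.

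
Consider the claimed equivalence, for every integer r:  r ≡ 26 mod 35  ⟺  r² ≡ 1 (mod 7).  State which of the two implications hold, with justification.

(⟹) This fails: take r = 26. Then 26 ≡ 26 (mod 35), but 26² = 676 ≡ 4 (mod 7), not 1.

(⟸) This fails: take r = 1. Then 1² = 1 ≡ 1 (mod 7), yet 1 ≡ 1 (mod 35), not 26.

Neither implication holds.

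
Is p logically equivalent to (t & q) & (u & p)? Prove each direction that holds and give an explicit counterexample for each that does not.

Forward direction. This fails. Under u = F, p = T, q = F, t = F, the left side is true but the right side is false.

Converse. Assume the antecedent. If u is true, the antecedent forces (u = T, p = T, q = T, t = T), and p holds there. If u is false, the antecedent cannot hold. Either way p holds.

Not equivalent: only (⇐) holds.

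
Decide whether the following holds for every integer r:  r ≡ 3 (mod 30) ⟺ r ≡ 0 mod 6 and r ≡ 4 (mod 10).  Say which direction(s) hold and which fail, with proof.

Both directions fail.

(→) This fails: r = 3 gives 3 ≡ 3 (mod 30) but 3 ≡ 3 (mod 6), so the conjunction on the right does not hold.

(←) This fails: r = 24 satisfies both congruences on the right (24 ≡ 0 mod 6 and 24 ≡ 4 mod 10) yet 24 ≡ 24 (mod 30), not 3.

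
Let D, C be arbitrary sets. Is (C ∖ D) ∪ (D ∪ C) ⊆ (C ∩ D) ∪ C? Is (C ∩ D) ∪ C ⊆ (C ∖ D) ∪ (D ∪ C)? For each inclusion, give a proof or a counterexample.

(⟹) This inclusion fails. Take D = {1}, C = ∅; then 1 ∈ (C ∖ D) ∪ (D ∪ C) but 1 ∉ (C ∩ D) ∪ C.

(⟸) Let x ∈ (C ∩ D) ∪ C. Then either x ∈ C and x ∉ D; or x ∈ D ∩ C. In each case x ∈ (C ∖ D) ∪ (D ∪ C), so (C ∩ D) ∪ C ⊆ (C ∖ D) ∪ (D ∪ C).

Only the reverse inclusion holds.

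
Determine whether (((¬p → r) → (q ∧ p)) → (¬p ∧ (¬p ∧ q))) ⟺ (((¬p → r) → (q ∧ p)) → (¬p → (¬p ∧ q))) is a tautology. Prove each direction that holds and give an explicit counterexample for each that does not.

[⇒] Assume the antecedent. If r is true, the consequent reduces to true regardless of the other variables. If r is false, the antecedent forces (r = F, p = T, q = F) or (r = F, p = F, q = T), and the consequent holds there. Either way the consequent holds.

[⇐] This fails. Under r = F, p = T, q = T, the left side is false but the right side is true.

The forward direction holds; the converse fails.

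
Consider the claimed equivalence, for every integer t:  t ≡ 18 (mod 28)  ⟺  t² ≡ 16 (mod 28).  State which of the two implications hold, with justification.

[⇐] This fails: take t = 4. Then 4² = 16 ≡ 16 (mod 28), yet 4 ≡ 4 (mod 28), not 18.

[⇒] Suppose t ≡ 18 (mod 28). Write t = 28j + 18. Then (28j + 18)² = 784j² + 1008j + 324 = 28(28j² + 36j + 11) + 16, so t² ≡ 16 (mod 28).

The forward direction holds; the converse fails.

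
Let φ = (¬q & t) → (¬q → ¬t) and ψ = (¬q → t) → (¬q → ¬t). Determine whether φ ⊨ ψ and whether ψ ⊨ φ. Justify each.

The biconditional holds.

[⇒] Assume the antecedent. If t is true, the antecedent forces (t = T, q = T), and (¬q → t) → (¬q → ¬t) holds there. If t is false, (¬q → t) → (¬q → ¬t) reduces to true regardless of the other variables. Either way (¬q → t) → (¬q → ¬t) holds.

[⇐] Assume the antecedent. If t is true, the antecedent forces (t = T, q = T), and (¬q & t) → (¬q → ¬t) holds there. If t is false, (¬q & t) → (¬q → ¬t) reduces to true regardless of the other variables. Either way (¬q & t) → (¬q → ¬t) holds.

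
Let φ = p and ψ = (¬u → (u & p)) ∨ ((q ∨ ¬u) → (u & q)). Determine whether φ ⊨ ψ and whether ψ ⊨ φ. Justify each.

Forward direction. This fails. Under q = F, p = T, u = F, the left side is true but the right side is false.

Converse. This fails. Under q = F, p = F, u = T, the left side is false but the right side is true.

(⇒) fails and (⇐) fails.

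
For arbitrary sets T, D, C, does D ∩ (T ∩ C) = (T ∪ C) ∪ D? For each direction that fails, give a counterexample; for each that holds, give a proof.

Reverse inclusion. This inclusion fails. Take T = {1}, D = ∅, C = ∅; then 1 ∈ (T ∪ C) ∪ D but 1 ∉ D ∩ (T ∩ C).

Forward inclusion. Let x ∈ D ∩ (T ∩ C). Then x ∈ T ∩ D ∩ C, from which x ∈ (T ∪ C) ∪ D.

Only the forward inclusion holds.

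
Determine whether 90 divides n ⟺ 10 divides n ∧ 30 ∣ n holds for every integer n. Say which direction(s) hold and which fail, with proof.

(⇒) holds; (⇐) fails.

[⇒] If 90 ∣ n, write n = 90q. Since 90 = 9·10, n = 10·(9q), so 10 ∣ n; and since 90 = 3·30, n = 30·(3q), so 30 ∣ n.

[⇐] This fails: take n = 30. Both 10 ∣ 30 and 30 ∣ 30, yet 30 is not a multiple of 90 (since 30 = 0·90 + 30), so 90 ∤ 30.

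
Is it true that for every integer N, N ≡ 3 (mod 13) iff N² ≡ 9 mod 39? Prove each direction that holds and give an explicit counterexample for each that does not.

Both directions fail.

(⟹) This fails: take N = 16. Then 16 ≡ 3 (mod 13), but 16² = 256 ≡ 22 (mod 39), not 9.

(⟸) This fails: take N = 36. Then 36² = 1296 ≡ 9 (mod 39), yet 36 ≡ 10 (mod 13), not 3.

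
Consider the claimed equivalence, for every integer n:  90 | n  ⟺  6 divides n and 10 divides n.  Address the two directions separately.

(⇒) If 90 ∣ n, write n = 90q. Since 90 = 15·6, n = 6·(15q), so 6 ∣ n; and since 90 = 9·10, n = 10·(9q), so 10 ∣ n.

(⇐) This fails: take n = 30. Both 6 ∣ 30 and 10 ∣ 30, yet 30 is not a multiple of 90 (since 30 = 0·90 + 30), so 90 ∤ 30.

The forward direction holds; the converse fails.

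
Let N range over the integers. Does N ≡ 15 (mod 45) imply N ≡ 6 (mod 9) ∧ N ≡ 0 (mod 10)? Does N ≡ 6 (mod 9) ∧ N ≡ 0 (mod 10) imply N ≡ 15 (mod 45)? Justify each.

(⟹) This fails: N = 15 gives 15 ≡ 15 (mod 45) but 15 ≡ 5 (mod 10), so the conjunction on the right does not hold.

(⟸) Conversely, if N ≡ 6 (mod 9) and N ≡ 0 (mod 10), then by the Chinese remainder theorem N ≡ 60 (mod 90). Since 60 ≡ 15 (mod 45) and 45 ∣ 90, we get N ≡ 15 (mod 45).

Not equivalent: only (⇐) holds.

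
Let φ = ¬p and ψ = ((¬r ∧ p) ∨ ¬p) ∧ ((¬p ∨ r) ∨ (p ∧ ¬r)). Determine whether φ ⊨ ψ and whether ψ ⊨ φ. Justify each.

(⇒) holds; (⇐) fails.

Forward direction. Assume the antecedent. If p is true, the antecedent cannot hold. If p is false, the consequent reduces to true regardless of the other variables. Either way the consequent holds.

Converse. This fails. Under p = T, r = F, the left side is false but the right side is true.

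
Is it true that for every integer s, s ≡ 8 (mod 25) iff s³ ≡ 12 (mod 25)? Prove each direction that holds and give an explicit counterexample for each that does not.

(⇒) Suppose s ≡ 8 (mod 25). Write s = 25j + 8. Then (25j + 8)³ = 15625j³ + 15000j² + 4800j + 512 = 25(625j³ + 600j² + 192j + 20) + 12, so s³ ≡ 12 (mod 25).

(⇐) Conversely, suppose s³ ≡ 12 (mod 25). The only residue r in {0, …, 24} with r³ ≡ 12 (mod 25) is r = 8, so s ≡ 8 (mod 25).

Both directions hold.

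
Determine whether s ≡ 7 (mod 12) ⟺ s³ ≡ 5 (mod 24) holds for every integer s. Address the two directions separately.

Neither implication holds.

(⟹) This fails: take s = 7. Then 7 ≡ 7 (mod 12), but 7³ = 343 ≡ 7 (mod 24), not 5.

(⟸) This fails: take s = 5. Then 5³ = 125 ≡ 5 (mod 24), yet 5 ≡ 5 (mod 12), not 7.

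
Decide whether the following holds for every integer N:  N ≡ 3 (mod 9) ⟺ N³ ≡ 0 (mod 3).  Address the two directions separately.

(→) Suppose N ≡ 3 (mod 9). Then N³ ≡ 3³ = 27 (mod 9), and since 3 ∣ 9, also N³ ≡ 0 (mod 3).

(←) This fails: take N = 0. Then 0³ = 0 ≡ 0 (mod 3), yet 0 ≡ 0 (mod 9), not 3.

Only the forward direction holds.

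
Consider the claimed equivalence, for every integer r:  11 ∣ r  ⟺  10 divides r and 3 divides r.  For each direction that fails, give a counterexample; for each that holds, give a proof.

(⇒) fails and (⇐) fails.

[⇒] This fails: take r = 11. Certainly 11 ∣ 11, but 10 ∤ 11.

[⇐] This fails: take r = 30. Both 10 ∣ 30 and 3 ∣ 30, yet 30 is not a multiple of 11 (since 30 = 2·11 + 8), so 11 ∤ 30.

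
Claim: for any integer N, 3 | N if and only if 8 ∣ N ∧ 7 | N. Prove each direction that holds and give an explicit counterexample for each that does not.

(⟹) This fails: take N = 3. Certainly 3 ∣ 3, but 8 ∤ 3.

(⟸) This fails: take N = 56. Both 8 ∣ 56 and 7 ∣ 56, yet 56 is not a multiple of 3 (since 56 = 18·3 + 2), so 3 ∤ 56.

Neither direction holds.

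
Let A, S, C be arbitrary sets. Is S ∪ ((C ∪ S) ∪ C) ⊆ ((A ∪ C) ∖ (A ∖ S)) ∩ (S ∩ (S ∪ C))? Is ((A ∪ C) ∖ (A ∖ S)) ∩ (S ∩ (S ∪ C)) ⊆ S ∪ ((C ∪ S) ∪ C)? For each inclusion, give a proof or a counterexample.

(⊆) fails; (⊇) holds.

(⊇) Let x ∈ ((A ∪ C) ∖ (A ∖ S)) ∩ (S ∩ (S ∪ C)). Then either x ∈ A ∩ S and x ∉ C; or x ∈ S ∩ C and x ∉ A; or x ∈ A ∩ S ∩ C. In each case x ∈ S ∪ ((C ∪ S) ∪ C), so ((A ∪ C) ∖ (A ∖ S)) ∩ (S ∩ (S ∪ C)) ⊆ S ∪ ((C ∪ S) ∪ C).

(⊆) This inclusion fails. Take A = ∅, S = {1}, C = ∅; then 1 ∈ S ∪ ((C ∪ S) ∪ C) but 1 ∉ ((A ∪ C) ∖ (A ∖ S)) ∩ (S ∩ (S ∪ C)).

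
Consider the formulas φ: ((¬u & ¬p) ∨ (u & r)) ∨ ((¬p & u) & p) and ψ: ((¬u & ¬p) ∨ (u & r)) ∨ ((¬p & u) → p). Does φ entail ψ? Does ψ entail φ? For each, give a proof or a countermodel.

(→) Assume the antecedent. If r is true, the consequent reduces to true regardless of the other variables. If r is false, the antecedent forces (p = F, r = F, u = F), and the consequent holds there. Either way the consequent holds.

(←) This fails. Under p = T, r = F, u = F, the left side is false but the right side is true.

Only the forward direction holds.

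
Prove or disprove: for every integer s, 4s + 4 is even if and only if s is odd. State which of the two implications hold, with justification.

(⟹) This fails: take s = 0. Then 4s + 4 = 4, which is even, yet s = 0 is even, not odd.

(⟸) Suppose s is odd. Since 4 is even, 4s is even for every s, so 4s + 4 has the same parity as 4, which is even. Hence 4s + 4 is even.

Not equivalent: only (⇐) holds.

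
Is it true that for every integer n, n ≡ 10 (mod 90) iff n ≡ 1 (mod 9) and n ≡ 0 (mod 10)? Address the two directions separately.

(⇐) If n ≡ 1 (mod 9) and n ≡ 0 (mod 10), then by the Chinese remainder theorem n ≡ 10 (mod 90). This is exactly n ≡ 10 (mod 90).

(⇒) Suppose n ≡ 10 (mod 90); write n = 90j + 10. Since 9 ∣ 90, reducing mod 9 gives n ≡ 10 ≡ 1 (mod 9); since 10 ∣ 90, reducing mod 10 gives n ≡ 10 ≡ 0 (mod 10).

The biconditional holds.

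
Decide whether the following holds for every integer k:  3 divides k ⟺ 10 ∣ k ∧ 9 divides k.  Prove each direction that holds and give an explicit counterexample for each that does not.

(⇐) Suppose 10 ∣ k and 9 ∣ k. Any common multiple of 10 and 9 is a multiple of their lcm; here gcd(10, 9) = 1, so lcm(10, 9) = 10·9 = 90, so 90 ∣ k. Since 3 ∣ 90, it follows that 3 ∣ k.

(⇒) This fails: take k = 3. Certainly 3 ∣ 3, but 10 ∤ 3.

(⇒) fails; (⇐) holds.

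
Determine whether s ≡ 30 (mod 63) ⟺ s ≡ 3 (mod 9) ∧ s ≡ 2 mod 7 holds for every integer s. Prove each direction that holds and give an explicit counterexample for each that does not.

Both directions hold; the statement is true.

Forward direction. Suppose s ≡ 30 (mod 63); write s = 63j + 30. Since 9 ∣ 63, reducing mod 9 gives s ≡ 30 ≡ 3 (mod 9); since 7 ∣ 63, reducing mod 7 gives s ≡ 30 ≡ 2 (mod 7).

Converse. If s ≡ 3 (mod 9) and s ≡ 2 (mod 7), then by the Chinese remainder theorem s ≡ 30 (mod 63). This is exactly s ≡ 30 (mod 63).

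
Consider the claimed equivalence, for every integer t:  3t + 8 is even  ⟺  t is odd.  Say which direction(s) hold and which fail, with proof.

Neither direction holds.

[⇒] This fails: t = 4 gives 3t + 8 = 20, which is even, but 4 is even, not odd.

[⇐] This also fails: t = 5 is odd, but 3t + 8 = 23 is odd, not even.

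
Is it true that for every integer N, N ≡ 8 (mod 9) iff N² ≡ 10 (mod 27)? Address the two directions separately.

Neither implication holds.

(⇒) This fails: take N = 17. Then 17 ≡ 8 (mod 9), but 17² = 289 ≡ 19 (mod 27), not 10.

(⇐) This fails: take N = 19. Then 19² = 361 ≡ 10 (mod 27), yet 19 ≡ 1 (mod 9), not 8.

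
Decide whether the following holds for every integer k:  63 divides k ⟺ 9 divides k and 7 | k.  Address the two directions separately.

[⇒] If 63 ∣ k, write k = 63q. Since 63 = 7·9, k = 9·(7q), so 9 ∣ k; and since 63 = 9·7, k = 7·(9q), so 7 ∣ k.

[⇐] Suppose 9 ∣ k and 7 ∣ k. Any common multiple of 9 and 7 is a multiple of their lcm; here gcd(9, 7) = 1, so lcm(9, 7) = 9·7 = 63, so 63 ∣ k.

Both implications hold.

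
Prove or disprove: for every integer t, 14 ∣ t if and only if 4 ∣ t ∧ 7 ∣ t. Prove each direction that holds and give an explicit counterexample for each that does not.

(⇒) This fails: take t = 14. Certainly 14 ∣ 14, but 4 ∤ 14.

(⇐) Suppose 4 ∣ t and 7 ∣ t. Any common multiple of 4 and 7 is a multiple of their lcm; here gcd(4, 7) = 1, so lcm(4, 7) = 4·7 = 28, so 28 ∣ t. Since 14 ∣ 28, it follows that 14 ∣ t.

Only the reverse direction holds.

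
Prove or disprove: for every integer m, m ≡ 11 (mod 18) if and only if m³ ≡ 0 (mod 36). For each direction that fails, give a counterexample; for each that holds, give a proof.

Forward direction. This fails: take m = 11. Then 11 ≡ 11 (mod 18), but 11³ = 1331 ≡ 35 (mod 36), not 0.

Converse. This fails: take m = 0. Then 0³ = 0 ≡ 0 (mod 36), yet 0 ≡ 0 (mod 18), not 11.

Neither implication holds.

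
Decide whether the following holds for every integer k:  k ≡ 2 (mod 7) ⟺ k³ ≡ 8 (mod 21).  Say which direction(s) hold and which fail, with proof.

Forward direction. This fails: take k = 9. Then 9 ≡ 2 (mod 7), but 9³ = 729 ≡ 15 (mod 21), not 8.

Converse. This fails: take k = 8. Then 8³ = 512 ≡ 8 (mod 21), yet 8 ≡ 1 (mod 7), not 2.

Neither implication holds.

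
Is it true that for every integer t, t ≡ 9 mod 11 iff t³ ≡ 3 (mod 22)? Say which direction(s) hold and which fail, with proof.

[⇒] This fails: take t = 20. Then 20 ≡ 9 (mod 11), but 20³ = 8000 ≡ 14 (mod 22), not 3.

[⇐] Conversely, the residues r modulo 22 with r³ ≡ 3 (mod 22) are exactly {9}, and each is ≡ 9 (mod 11).

Not equivalent: only (⇐) holds.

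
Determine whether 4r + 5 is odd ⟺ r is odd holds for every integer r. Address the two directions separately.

Not equivalent: only (⇐) holds.

Converse. Suppose r is odd. Since 4 is even, 4r is even for every r, so 4r + 5 has the same parity as 5, which is odd. Hence 4r + 5 is odd.

Forward direction. This fails: take r = 2. Then 4r + 5 = 13, which is odd, yet r = 2 is even, not odd.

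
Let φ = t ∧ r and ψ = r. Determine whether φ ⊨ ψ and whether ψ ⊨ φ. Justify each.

Not equivalent: only (⇒) holds.

(←) This fails. Under t = F, r = T, the left side is false but the right side is true.

(→) Assume the antecedent. If t is true, the antecedent forces (t = T, r = T), and r holds there. If t is false, the antecedent cannot hold. Either way r holds.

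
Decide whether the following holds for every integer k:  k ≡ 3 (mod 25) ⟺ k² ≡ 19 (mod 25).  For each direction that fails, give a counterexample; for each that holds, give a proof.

Neither direction holds.

[⇒] This fails: take k = 3. Then 3 ≡ 3 (mod 25), but 3² = 9 ≡ 9 (mod 25), not 19.

[⇐] This fails: take k = 12. Then 12² = 144 ≡ 19 (mod 25), yet 12 ≡ 12 (mod 25), not 3.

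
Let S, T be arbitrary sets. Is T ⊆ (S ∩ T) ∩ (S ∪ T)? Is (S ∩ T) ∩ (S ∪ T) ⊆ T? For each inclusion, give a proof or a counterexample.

Forward inclusion. This inclusion fails. Take S = ∅, T = {1}; then 1 ∈ T but 1 ∉ (S ∩ T) ∩ (S ∪ T).

Reverse inclusion. Let x ∈ (S ∩ T) ∩ (S ∪ T). Then x ∈ S ∩ T, from which x ∈ T.

The sets are not equal: only the reverse inclusion holds.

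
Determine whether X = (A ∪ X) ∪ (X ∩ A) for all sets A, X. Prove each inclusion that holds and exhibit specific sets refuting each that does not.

(⟹) Let x ∈ X. Then either x ∈ X and x ∉ A; or x ∈ A ∩ X. In each case x ∈ (A ∪ X) ∪ (X ∩ A), so X ⊆ (A ∪ X) ∪ (X ∩ A).

(⟸) This inclusion fails. Take A = {1}, X = ∅; then 1 ∈ (A ∪ X) ∪ (X ∩ A) but 1 ∉ X.

(⊆) holds; (⊇) fails.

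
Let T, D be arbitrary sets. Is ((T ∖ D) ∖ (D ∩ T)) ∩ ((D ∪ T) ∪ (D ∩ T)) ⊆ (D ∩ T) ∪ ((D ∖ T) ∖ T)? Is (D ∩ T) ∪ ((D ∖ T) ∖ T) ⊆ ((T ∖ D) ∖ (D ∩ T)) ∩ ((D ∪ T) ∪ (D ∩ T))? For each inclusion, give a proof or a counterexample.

Neither inclusion holds.

(⟹) This inclusion fails. Take T = {1}, D = ∅; then 1 ∈ ((T ∖ D) ∖ (D ∩ T)) ∩ ((D ∪ T) ∪ (D ∩ T)) but 1 ∉ (D ∩ T) ∪ ((D ∖ T) ∖ T).

(⟸) This inclusion fails. Take T = ∅, D = {1}; then 1 ∈ (D ∩ T) ∪ ((D ∖ T) ∖ T) but 1 ∉ ((T ∖ D) ∖ (D ∩ T)) ∩ ((D ∪ T) ∪ (D ∩ T)).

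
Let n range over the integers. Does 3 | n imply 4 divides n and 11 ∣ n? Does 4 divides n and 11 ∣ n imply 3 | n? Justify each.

(→) This fails: take n = 3. Certainly 3 ∣ 3, but 4 ∤ 3.

(←) This fails: take n = 44. Both 4 ∣ 44 and 11 ∣ 44, yet 44 is not a multiple of 3 (since 44 = 14·3 + 2), so 3 ∤ 44.

(⇒) fails and (⇐) fails.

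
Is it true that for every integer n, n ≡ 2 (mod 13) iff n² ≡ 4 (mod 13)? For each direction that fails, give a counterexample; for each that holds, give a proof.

Only the forward direction holds.

[⇐] This fails: take n = 11. Then 11² = 121 ≡ 4 (mod 13), yet 11 ≡ 11 (mod 13), not 2.

[⇒] Suppose n ≡ 2 (mod 13). Write n = 13j + 2. Then (13j + 2)² = 169j² + 52j + 4 = 13(13j² + 4j) + 4, so n² ≡ 4 (mod 13).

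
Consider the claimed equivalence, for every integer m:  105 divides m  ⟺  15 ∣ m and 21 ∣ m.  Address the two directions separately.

(⟸) Suppose 15 ∣ m and 21 ∣ m. Any common multiple of 15 and 21 is a multiple of their lcm; here lcm(15, 21) = 15·21/gcd(15, 21) = 315/3 = 105, so 105 ∣ m.

(⟹) If 105 ∣ m, write m = 105q. Since 105 = 7·15, m = 15·(7q), so 15 ∣ m; and since 105 = 5·21, m = 21·(5q), so 21 ∣ m.

Equivalent; both directions hold.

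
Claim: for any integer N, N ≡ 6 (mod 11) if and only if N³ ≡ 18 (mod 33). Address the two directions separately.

(→) This fails: take N = 17. Then 17 ≡ 6 (mod 11), but 17³ = 4913 ≡ 29 (mod 33), not 18.

(←) Conversely, the residues r modulo 33 with r³ ≡ 18 (mod 33) are exactly {6}, and each is ≡ 6 (mod 11).

(⇒) fails; (⇐) holds.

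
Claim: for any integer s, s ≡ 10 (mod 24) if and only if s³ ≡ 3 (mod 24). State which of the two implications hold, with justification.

Forward direction. This fails: take s = 10. Then 10 ≡ 10 (mod 24), but 10³ = 1000 ≡ 16 (mod 24), not 3.

Converse. This fails: take s = 3. Then 3³ = 27 ≡ 3 (mod 24), yet 3 ≡ 3 (mod 24), not 10.

Both directions fail.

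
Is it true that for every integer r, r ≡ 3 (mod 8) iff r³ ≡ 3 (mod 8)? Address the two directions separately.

Both directions hold.

Forward direction. Suppose r ≡ 3 (mod 8). Write r = 8j + 3. Then (8j + 3)³ = 512j³ + 576j² + 216j + 27 = 8(64j³ + 72j² + 27j + 3) + 3, so r³ ≡ 3 (mod 8).

Converse. Suppose r³ ≡ 3 (mod 8). The only residue r in {0, …, 7} with r³ ≡ 3 (mod 8) is r = 3, so r ≡ 3 (mod 8).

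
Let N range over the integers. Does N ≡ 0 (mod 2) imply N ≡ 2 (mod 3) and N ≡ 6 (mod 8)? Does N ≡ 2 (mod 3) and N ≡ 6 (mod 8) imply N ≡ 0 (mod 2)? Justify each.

[⇒] This fails: N = 0 gives 0 ≡ 0 (mod 2) but 0 ≡ 0 (mod 3), so the conjunction on the right does not hold.

[⇐] Conversely, if N ≡ 2 (mod 3) and N ≡ 6 (mod 8), then by the Chinese remainder theorem N ≡ 14 (mod 24). Since 14 ≡ 0 (mod 2) and 2 ∣ 24, we get N ≡ 0 (mod 2).

Only the reverse direction holds.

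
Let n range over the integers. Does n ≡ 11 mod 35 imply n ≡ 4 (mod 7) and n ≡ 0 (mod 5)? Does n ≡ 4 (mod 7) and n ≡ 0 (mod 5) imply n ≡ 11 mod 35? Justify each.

Both directions fail.

Forward direction. This fails: n = 11 gives 11 ≡ 11 (mod 35) but 11 ≡ 1 (mod 5), so the conjunction on the right does not hold.

Converse. This fails: n = 25 satisfies both congruences on the right (25 ≡ 4 mod 7 and 25 ≡ 0 mod 5) yet 25 ≡ 25 (mod 35), not 11.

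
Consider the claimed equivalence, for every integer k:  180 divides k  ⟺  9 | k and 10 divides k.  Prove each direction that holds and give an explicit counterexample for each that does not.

(⇒) holds; (⇐) fails.

(⟹) If 180 ∣ k, write k = 180q. Since 180 = 20·9, k = 9·(20q), so 9 ∣ k; and since 180 = 18·10, k = 10·(18q), so 10 ∣ k.

(⟸) This fails: take k = 90. Both 9 ∣ 90 and 10 ∣ 90, yet 90 is not a multiple of 180 (since 90 = 0·180 + 90), so 180 ∤ 90.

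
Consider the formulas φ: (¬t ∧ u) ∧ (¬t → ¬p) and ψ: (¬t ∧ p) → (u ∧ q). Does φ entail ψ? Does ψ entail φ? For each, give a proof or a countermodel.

Converse. This fails. Under q = F, u = F, p = F, t = F, the left side is false but the right side is true.

Forward direction. Assume the antecedent. If q is true, the antecedent forces (q = T, u = T, p = F, t = F), and (¬t ∧ p) → (u ∧ q) holds there. If q is false, the antecedent forces (q = F, u = T, p = F, t = F), and (¬t ∧ p) → (u ∧ q) holds there. Either way (¬t ∧ p) → (u ∧ q) holds.

Only the forward direction holds.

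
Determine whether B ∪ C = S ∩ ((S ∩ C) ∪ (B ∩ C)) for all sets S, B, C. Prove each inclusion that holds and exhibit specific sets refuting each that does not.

(⊇) Let x ∈ S ∩ ((S ∩ C) ∪ (B ∩ C)). Then either x ∈ S ∩ C and x ∉ B; or x ∈ S ∩ B ∩ C. In each case x ∈ B ∪ C, so S ∩ ((S ∩ C) ∪ (B ∩ C)) ⊆ B ∪ C.

(⊆) This inclusion fails. Take S = ∅, B = {1}, C = ∅; then 1 ∈ B ∪ C but 1 ∉ S ∩ ((S ∩ C) ∪ (B ∩ C)).

The sets are not equal: only the reverse inclusion holds.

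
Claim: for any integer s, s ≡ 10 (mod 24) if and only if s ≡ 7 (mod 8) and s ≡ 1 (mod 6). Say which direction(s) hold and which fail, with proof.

[⇒] This fails: s = 10 gives 10 ≡ 10 (mod 24) but 10 ≡ 2 (mod 8), so the conjunction on the right does not hold.

[⇐] This fails: s = 7 satisfies both congruences on the right (7 ≡ 7 mod 8 and 7 ≡ 1 mod 6) yet 7 ≡ 7 (mod 24), not 10.

Neither implication holds.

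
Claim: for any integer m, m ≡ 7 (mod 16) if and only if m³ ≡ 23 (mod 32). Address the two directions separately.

(⇒) fails; (⇐) holds.

(→) This fails: take m = 23. Then 23 ≡ 7 (mod 16), but 23³ = 12167 ≡ 7 (mod 32), not 23.

(←) Conversely, the residues r modulo 32 with r³ ≡ 23 (mod 32) are exactly {7}, and each is ≡ 7 (mod 16).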